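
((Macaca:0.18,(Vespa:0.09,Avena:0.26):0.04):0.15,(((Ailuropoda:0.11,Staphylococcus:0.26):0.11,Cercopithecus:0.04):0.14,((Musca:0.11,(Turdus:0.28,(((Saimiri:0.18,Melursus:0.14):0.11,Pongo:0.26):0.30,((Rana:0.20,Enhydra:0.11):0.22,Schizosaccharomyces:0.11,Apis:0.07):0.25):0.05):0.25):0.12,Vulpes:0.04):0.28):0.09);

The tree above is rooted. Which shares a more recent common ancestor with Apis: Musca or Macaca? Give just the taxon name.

The MRCA of Apis and Musca subtends (Musca,(Turdus,(((Saimiri,Melursus),Pongo),((Rana,Enhydra),Schizosaccharomyces,Apis)))) (9 taxa).
The MRCA of Apis and Macaca is the root, subtending the entire tree (16 taxa).
The first is nested inside the second, so Apis shares a more recent common ancestor with Musca.

Musca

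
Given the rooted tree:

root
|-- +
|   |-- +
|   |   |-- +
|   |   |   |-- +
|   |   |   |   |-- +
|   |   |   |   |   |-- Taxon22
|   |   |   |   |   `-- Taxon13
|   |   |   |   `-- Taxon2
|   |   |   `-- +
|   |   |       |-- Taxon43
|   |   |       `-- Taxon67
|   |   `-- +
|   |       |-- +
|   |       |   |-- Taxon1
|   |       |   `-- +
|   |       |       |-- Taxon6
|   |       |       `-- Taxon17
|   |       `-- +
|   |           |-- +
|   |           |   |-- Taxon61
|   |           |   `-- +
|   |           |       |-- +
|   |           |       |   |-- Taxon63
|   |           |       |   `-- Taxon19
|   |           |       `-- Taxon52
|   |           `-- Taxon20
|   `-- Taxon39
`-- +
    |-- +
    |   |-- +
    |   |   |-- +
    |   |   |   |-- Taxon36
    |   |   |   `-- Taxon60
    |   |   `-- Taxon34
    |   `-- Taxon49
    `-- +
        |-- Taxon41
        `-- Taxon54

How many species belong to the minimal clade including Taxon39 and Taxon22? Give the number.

The MRCA of Taxon39 and Taxon22 is the node subtending (((((Taxon22,Taxon13),Taxon2),(Taxon43,Taxon67)),((Taxon1,(Taxon6,Taxon17)),((Taxon61,((Taxon63,Taxon19),Taxon52)),Taxon20))),Taxon39).
That clade contains 14 terminal taxa: Taxon1, Taxon13, Taxon17, Taxon19, Taxon2, Taxon20, Taxon22, Taxon39, Taxon43, Taxon52, Taxon6, Taxon61, Taxon63, Taxon67.

14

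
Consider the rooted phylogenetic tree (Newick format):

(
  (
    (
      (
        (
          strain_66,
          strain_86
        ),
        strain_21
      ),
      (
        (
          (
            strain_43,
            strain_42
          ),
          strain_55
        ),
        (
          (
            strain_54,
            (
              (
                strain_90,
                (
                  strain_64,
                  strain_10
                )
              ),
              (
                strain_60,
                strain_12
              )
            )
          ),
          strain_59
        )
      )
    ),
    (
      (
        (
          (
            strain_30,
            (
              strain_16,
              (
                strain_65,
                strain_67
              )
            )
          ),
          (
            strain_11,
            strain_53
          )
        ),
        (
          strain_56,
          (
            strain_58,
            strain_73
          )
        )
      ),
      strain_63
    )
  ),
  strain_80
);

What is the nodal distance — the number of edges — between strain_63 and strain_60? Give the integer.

The MRCA of strain_63 and strain_60 is the node subtending ((((strain_66,strain_86),strain_21),(((strain_43,strain_42),strain_55),((strain_54,((strain_90,(strain_64,strain_10)),(strain_60,strain_12))),strain_59))),((((strain_30,(strain_16,(strain_65,strain_67))),(strain_11,strain_53)),(strain_56,(strain_58,strain_73))),strain_63)).
From strain_63 up to that node: 2 branches. From strain_60 up to the same node: 7 branches. Total: 2 + 7 = 9.

9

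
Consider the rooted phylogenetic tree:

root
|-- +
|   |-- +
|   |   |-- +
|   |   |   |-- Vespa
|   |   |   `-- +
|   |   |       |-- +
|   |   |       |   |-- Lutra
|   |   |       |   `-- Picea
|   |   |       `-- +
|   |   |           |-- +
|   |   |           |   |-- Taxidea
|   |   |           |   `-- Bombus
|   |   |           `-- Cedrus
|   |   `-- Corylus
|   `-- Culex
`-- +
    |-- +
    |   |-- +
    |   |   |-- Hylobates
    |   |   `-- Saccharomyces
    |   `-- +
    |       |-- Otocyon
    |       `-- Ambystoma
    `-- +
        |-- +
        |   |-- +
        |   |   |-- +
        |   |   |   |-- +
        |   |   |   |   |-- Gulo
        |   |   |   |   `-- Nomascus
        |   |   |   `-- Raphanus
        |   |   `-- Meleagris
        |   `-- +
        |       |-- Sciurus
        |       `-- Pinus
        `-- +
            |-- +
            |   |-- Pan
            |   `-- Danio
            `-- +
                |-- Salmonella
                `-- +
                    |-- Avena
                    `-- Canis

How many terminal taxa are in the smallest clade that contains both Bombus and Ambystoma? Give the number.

23

The MRCA of Bombus and Ambystoma is the root, so the clade is the entire tree.
That clade contains 23 terminal taxa: Ambystoma, Avena, Bombus, Canis, Cedrus, Corylus, Culex, Danio, Gulo, Hylobates, Lutra, Meleagris, Nomascus, Otocyon, Pan, Picea, Pinus, Raphanus, Saccharomyces, Salmonella, Sciurus, Taxidea, Vespa.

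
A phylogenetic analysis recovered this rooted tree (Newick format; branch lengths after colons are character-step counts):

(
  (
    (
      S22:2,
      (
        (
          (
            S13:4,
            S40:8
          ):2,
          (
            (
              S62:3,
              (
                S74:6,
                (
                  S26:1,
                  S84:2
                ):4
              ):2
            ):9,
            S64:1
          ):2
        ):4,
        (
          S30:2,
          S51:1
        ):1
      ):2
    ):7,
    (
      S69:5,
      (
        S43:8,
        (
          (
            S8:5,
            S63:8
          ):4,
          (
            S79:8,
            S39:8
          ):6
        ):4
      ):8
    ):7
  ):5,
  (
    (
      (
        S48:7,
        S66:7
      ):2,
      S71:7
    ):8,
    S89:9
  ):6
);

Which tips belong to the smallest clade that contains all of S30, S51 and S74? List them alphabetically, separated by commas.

Tracing S30: it sits inside (S30,S51).
Tracing S51: it sits inside (S30,S51).
Tracing S74: it sits inside (S74,(S26,S84)).
The smallest clade enclosing all 3 is (((S13,S40),((S62,(S74,(S26,S84))),S64)),(S30,S51)); the answer is its 9 terminal taxa in alphabetical order.

S13, S26, S30, S40, S51, S62, S64, S74, S84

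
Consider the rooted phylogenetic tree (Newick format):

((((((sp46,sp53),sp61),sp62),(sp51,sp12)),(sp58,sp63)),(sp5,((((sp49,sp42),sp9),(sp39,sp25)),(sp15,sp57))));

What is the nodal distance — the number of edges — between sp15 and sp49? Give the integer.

The MRCA of sp15 and sp49 is the node subtending ((((sp49,sp42),sp9),(sp39,sp25)),(sp15,sp57)).
From sp15 up to that node: 2 branches. From sp49 up to the same node: 4 branches. Total: 2 + 4 = 6.

6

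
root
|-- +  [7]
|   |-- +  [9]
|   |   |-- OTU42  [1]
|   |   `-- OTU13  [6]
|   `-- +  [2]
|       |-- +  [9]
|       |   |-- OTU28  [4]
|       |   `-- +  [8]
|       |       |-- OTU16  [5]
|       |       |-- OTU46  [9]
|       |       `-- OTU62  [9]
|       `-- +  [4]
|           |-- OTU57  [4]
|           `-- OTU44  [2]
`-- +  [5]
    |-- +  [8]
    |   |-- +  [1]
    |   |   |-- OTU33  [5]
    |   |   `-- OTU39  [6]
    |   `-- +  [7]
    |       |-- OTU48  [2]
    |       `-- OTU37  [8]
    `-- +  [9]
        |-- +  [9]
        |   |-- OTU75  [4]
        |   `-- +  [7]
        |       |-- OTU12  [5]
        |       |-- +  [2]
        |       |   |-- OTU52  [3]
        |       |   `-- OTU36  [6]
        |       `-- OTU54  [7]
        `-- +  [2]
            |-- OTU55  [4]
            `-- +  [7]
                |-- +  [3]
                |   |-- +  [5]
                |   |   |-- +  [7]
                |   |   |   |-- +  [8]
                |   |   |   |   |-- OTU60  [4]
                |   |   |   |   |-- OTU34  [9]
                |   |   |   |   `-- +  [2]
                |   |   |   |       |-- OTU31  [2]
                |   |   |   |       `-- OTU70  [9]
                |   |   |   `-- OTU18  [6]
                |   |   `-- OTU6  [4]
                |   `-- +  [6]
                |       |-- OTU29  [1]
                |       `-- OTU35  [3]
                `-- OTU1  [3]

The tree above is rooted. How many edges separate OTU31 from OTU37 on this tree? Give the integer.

12

The MRCA of OTU31 and OTU37 is the node subtending (((OTU33,OTU39),(OTU48,OTU37)),((OTU75,(OTU12,(OTU52,OTU36),OTU54)),(OTU55,(((((OTU60,OTU34,(OTU31,OTU70)),OTU18),OTU6),(OTU29,OTU35)),OTU1)))).
From OTU31 up to that node: 9 branches. From OTU37 up to the same node: 3 branches. Total: 9 + 3 = 12.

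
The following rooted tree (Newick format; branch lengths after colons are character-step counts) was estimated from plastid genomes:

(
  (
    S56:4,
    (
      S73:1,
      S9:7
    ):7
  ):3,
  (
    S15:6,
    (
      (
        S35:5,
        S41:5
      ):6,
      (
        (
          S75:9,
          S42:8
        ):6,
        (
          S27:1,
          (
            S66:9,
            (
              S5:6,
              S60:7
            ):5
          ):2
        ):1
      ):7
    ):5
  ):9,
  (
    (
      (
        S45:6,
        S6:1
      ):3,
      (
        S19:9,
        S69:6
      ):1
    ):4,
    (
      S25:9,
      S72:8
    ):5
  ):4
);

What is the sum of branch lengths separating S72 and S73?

The path runs S72 → … → MRCA → … → S73; the MRCA is the root of the tree.
Branch lengths along that path: 8 + 5 + 4 + 3 + 7 + 1 = 28.

28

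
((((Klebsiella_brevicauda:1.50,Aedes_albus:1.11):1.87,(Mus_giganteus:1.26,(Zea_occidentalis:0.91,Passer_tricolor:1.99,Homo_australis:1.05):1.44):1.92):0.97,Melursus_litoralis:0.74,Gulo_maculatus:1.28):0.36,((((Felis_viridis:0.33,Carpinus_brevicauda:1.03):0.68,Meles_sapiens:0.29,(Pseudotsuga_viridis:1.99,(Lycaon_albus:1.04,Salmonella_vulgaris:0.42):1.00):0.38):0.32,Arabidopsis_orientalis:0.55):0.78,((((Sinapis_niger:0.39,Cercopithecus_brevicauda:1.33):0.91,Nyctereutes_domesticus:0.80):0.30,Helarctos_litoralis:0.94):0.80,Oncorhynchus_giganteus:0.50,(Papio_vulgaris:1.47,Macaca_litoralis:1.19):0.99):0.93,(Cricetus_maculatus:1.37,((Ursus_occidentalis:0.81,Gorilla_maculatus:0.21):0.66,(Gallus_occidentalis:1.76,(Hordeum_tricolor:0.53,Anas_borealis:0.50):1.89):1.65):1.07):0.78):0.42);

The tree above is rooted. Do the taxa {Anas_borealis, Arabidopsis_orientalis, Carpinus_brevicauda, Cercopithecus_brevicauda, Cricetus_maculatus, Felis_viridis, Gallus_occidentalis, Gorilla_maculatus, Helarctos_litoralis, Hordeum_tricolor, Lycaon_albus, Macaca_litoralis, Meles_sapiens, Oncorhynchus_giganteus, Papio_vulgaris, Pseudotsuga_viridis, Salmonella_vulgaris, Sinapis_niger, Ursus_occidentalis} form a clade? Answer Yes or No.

No

The MRCA of the listed taxa subtends ((((Felis_viridis,Carpinus_brevicauda),Meles_sapiens,(Pseudotsuga_viridis,(Lycaon_albus,Salmonella_vulgaris))),Arabidopsis_orientalis),((((Sinapis_niger,Cercopithecus_brevicauda),Nyctereutes_domesticus),Helarctos_litoralis),Oncorhynchus_giganteus,(Papio_vulgaris,Macaca_litoralis)),(Cricetus_maculatus,((Ursus_occidentalis,Gorilla_maculatus),(Gallus_occidentalis,(Hordeum_tricolor,Anas_borealis))))).
That clade also contains Nyctereutes_domesticus, which is not in the proposed group, so the group is not monophyletic.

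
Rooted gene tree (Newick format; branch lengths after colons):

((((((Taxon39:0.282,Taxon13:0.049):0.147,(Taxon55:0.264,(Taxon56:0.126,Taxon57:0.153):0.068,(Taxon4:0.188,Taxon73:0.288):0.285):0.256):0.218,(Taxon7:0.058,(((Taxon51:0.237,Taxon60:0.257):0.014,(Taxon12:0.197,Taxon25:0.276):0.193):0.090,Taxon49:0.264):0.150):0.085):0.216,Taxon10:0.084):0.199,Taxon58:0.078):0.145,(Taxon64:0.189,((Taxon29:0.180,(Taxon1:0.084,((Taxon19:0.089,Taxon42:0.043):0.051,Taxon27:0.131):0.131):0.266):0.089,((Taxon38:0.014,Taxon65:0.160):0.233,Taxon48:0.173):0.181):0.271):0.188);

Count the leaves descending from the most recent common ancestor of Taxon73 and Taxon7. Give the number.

13

The MRCA of Taxon73 and Taxon7 is the node subtending (((Taxon39,Taxon13),(Taxon55,(Taxon56,Taxon57),(Taxon4,Taxon73))),(Taxon7,(((Taxon51,Taxon60),(Taxon12,Taxon25)),Taxon49))).
That clade contains 13 terminal taxa: Taxon12, Taxon13, Taxon25, Taxon39, Taxon4, Taxon49, Taxon51, Taxon55, Taxon56, Taxon57, Taxon60, Taxon7, Taxon73.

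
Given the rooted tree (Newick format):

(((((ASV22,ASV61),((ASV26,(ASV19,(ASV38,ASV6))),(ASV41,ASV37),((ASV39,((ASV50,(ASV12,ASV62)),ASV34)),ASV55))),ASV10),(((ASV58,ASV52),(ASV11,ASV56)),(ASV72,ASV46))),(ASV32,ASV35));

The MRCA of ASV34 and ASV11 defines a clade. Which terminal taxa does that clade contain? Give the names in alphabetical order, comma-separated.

Tracing ASV34: it sits inside ((ASV50,(ASV12,ASV62)),ASV34).
Tracing ASV11: it sits inside (ASV11,ASV56).
The smallest clade enclosing both is ((((ASV22,ASV61),((ASV26,(ASV19,(ASV38,ASV6))),(ASV41,ASV37),((ASV39,((ASV50,(ASV12,ASV62)),ASV34)),ASV55))),ASV10),(((ASV58,ASV52),(ASV11,ASV56)),(ASV72,ASV46))); the answer is its 21 terminal taxa in alphabetical order.

ASV10, ASV11, ASV12, ASV19, ASV22, ASV26, ASV34, ASV37, ASV38, ASV39, ASV41, ASV46, ASV50, ASV52, ASV55, ASV56, ASV58, ASV6, ASV61, ASV62, ASV72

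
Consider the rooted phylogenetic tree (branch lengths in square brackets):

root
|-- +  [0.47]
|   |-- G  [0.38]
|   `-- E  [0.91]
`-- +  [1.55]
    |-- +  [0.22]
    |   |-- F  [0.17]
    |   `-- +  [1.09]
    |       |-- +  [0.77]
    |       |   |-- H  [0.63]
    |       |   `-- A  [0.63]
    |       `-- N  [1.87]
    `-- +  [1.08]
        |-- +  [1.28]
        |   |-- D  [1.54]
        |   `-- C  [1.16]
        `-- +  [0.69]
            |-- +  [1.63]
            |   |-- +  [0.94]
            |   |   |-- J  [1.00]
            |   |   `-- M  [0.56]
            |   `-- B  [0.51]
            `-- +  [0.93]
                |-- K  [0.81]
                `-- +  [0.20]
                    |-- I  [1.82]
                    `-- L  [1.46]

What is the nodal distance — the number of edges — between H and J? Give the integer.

9

The MRCA of H and J is the node subtending ((F,((H,A),N)),((D,C),(((J,M),B),(K,(I,L))))).
From H up to that node: 4 branches. From J up to the same node: 5 branches. Total: 4 + 5 = 9.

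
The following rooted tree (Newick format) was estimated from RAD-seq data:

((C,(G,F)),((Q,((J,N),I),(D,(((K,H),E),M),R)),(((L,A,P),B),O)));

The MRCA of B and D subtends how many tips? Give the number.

15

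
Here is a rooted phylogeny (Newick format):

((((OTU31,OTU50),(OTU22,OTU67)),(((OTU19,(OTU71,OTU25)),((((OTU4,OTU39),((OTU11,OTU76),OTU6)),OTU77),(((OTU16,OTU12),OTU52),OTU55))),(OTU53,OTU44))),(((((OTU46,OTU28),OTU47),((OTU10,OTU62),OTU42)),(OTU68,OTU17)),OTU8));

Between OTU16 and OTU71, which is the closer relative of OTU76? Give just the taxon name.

OTU16

The MRCA of OTU76 and OTU16 subtends ((((OTU4,OTU39),((OTU11,OTU76),OTU6)),OTU77),(((OTU16,OTU12),OTU52),OTU55)) (10 taxa).
The MRCA of OTU76 and OTU71 subtends ((OTU19,(OTU71,OTU25)),((((OTU4,OTU39),((OTU11,OTU76),OTU6)),OTU77),(((OTU16,OTU12),OTU52),OTU55))) (13 taxa).
The first is nested inside the second, so OTU76 shares a more recent common ancestor with OTU16.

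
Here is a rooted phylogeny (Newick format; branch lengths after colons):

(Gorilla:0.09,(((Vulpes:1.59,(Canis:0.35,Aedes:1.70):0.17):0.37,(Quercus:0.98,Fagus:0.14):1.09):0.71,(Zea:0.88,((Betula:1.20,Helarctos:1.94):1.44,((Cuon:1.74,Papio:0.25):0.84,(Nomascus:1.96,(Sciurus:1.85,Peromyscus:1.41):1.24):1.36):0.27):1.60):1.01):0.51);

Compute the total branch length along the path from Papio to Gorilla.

The path runs Papio → … → MRCA → … → Gorilla; the MRCA is the root of the tree.
Branch lengths along that path: 0.25 + 0.84 + 0.27 + 1.60 + 1.01 + 0.51 + 0.09 = 4.57.

4.57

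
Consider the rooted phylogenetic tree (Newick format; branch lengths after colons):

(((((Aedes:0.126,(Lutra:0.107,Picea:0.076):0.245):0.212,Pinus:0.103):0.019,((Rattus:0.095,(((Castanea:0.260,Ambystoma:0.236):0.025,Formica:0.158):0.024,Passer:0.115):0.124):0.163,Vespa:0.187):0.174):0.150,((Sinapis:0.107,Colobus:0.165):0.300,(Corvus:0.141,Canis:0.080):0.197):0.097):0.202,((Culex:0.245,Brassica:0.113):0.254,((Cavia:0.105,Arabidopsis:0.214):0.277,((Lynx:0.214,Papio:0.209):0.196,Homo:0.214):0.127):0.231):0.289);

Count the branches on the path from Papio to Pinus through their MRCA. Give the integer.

The MRCA of Papio and Pinus is the root of the tree.
From Papio up to that node: 5 branches. From Pinus up to the same node: 4 branches. Total: 5 + 4 = 9.

9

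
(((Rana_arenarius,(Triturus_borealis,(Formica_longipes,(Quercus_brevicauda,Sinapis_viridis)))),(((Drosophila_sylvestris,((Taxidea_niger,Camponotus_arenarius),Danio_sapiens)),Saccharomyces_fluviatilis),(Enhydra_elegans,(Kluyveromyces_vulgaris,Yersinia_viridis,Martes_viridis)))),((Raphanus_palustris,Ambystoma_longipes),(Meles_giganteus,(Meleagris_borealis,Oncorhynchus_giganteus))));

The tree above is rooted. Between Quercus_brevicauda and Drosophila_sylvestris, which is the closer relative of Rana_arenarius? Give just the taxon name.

Quercus_brevicauda

The MRCA of Rana_arenarius and Quercus_brevicauda subtends (Rana_arenarius,(Triturus_borealis,(Formica_longipes,(Quercus_brevicauda,Sinapis_viridis)))) (5 taxa).
The MRCA of Rana_arenarius and Drosophila_sylvestris subtends ((Rana_arenarius,(Triturus_borealis,(Formica_longipes,(Quercus_brevicauda,Sinapis_viridis)))),(((Drosophila_sylvestris,((Taxidea_niger,Camponotus_arenarius),Danio_sapiens)),Saccharomyces_fluviatilis),(Enhydra_elegans,(Kluyveromyces_vulgaris,Yersinia_viridis,Martes_viridis)))) (14 taxa).
The first is nested inside the second, so Rana_arenarius shares a more recent common ancestor with Quercus_brevicauda.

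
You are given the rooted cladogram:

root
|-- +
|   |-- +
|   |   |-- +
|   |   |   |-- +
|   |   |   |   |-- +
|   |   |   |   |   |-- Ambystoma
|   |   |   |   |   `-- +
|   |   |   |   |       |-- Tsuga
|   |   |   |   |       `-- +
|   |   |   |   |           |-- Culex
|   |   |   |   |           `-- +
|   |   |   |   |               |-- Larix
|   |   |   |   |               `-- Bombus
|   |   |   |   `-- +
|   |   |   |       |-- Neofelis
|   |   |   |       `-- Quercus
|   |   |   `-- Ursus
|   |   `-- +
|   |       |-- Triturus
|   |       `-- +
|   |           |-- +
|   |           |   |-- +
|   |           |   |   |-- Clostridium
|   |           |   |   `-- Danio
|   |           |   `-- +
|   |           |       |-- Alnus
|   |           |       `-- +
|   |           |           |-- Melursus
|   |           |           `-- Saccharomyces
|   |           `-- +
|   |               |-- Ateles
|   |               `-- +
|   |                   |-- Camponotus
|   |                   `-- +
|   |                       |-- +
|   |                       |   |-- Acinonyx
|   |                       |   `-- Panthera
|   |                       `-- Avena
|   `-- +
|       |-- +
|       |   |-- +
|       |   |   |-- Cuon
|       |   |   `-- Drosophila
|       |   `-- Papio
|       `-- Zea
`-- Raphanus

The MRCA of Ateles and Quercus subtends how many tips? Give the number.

The MRCA of Ateles and Quercus is the node subtending ((((Ambystoma,(Tsuga,(Culex,(Larix,Bombus)))),(Neofelis,Quercus)),Ursus),(Triturus,(((Clostridium,Danio),(Alnus,(Melursus,Saccharomyces))),(Ateles,(Camponotus,((Acinonyx,Panthera),Avena)))))).
That clade contains 19 terminal taxa: Acinonyx, Alnus, Ambystoma, Ateles, Avena, Bombus, Camponotus, Clostridium, Culex, Danio, Larix, Melursus, Neofelis, Panthera, Quercus, Saccharomyces, Triturus, Tsuga, Ursus.

19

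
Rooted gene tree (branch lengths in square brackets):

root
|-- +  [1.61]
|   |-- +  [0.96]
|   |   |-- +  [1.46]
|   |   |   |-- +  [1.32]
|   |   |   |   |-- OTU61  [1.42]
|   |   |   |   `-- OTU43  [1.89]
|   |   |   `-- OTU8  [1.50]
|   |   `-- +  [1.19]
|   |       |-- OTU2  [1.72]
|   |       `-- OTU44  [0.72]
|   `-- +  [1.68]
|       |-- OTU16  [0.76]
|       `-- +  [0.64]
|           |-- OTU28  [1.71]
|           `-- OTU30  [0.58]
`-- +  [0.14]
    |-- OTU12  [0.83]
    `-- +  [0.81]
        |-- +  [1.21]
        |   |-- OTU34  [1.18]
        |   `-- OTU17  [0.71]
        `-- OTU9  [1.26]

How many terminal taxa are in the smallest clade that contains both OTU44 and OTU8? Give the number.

5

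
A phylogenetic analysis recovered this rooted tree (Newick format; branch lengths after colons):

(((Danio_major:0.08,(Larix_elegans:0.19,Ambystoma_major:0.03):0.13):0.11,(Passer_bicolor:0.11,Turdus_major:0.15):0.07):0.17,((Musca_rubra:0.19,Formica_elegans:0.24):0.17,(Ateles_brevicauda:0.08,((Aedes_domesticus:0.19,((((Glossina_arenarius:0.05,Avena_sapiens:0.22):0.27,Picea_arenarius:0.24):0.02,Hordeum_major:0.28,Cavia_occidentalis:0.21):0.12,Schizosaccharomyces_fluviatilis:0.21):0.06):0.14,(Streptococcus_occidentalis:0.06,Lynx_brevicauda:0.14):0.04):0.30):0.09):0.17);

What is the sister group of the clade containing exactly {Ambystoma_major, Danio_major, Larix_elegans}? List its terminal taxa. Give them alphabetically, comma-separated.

The clade containing exactly {Ambystoma_major, Danio_major, Larix_elegans} attaches to the tree at the node subtending ((Danio_major,(Larix_elegans,Ambystoma_major)),(Passer_bicolor,Turdus_major)).
The other lineage descending from that same node — the sister group — is (Passer_bicolor,Turdus_major); its 2 tips in alphabetical order are the answer.

Passer_bicolor, Turdus_major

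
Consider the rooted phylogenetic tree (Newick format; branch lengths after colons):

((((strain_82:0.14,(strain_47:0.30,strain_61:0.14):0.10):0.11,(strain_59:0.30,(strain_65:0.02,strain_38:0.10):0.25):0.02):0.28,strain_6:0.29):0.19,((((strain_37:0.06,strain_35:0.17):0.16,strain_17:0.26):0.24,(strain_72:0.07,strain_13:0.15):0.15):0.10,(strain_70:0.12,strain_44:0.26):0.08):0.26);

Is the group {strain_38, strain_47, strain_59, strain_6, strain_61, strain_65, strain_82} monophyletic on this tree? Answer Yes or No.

Yes

The most recent common ancestor of these taxa subtends (((strain_82,(strain_47,strain_61)),(strain_59,(strain_65,strain_38))),strain_6).
That clade has exactly 7 tips — every listed taxon and nothing else — so the group is monophyletic.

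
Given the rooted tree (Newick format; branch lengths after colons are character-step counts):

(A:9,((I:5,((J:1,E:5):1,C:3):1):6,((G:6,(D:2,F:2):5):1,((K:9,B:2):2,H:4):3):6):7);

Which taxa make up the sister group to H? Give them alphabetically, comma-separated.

B, K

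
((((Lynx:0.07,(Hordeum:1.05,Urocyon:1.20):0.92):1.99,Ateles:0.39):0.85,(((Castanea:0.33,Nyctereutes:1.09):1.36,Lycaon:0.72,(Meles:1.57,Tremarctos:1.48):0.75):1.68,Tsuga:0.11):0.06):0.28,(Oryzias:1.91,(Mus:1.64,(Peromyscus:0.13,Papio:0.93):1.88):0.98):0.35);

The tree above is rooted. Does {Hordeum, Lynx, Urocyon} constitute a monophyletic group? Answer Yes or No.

The most recent common ancestor of these taxa subtends (Lynx,(Hordeum,Urocyon)).
That clade has exactly 3 tips — every listed taxon and nothing else — so the group is monophyletic.

Yes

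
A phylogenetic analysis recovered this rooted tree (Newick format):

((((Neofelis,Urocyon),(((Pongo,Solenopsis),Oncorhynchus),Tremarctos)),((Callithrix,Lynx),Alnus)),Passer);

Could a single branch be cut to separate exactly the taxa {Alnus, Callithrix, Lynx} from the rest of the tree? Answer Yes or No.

The most recent common ancestor of these taxa subtends ((Callithrix,Lynx),Alnus).
That clade has exactly 3 tips — every listed taxon and nothing else — so the group is monophyletic.

Yes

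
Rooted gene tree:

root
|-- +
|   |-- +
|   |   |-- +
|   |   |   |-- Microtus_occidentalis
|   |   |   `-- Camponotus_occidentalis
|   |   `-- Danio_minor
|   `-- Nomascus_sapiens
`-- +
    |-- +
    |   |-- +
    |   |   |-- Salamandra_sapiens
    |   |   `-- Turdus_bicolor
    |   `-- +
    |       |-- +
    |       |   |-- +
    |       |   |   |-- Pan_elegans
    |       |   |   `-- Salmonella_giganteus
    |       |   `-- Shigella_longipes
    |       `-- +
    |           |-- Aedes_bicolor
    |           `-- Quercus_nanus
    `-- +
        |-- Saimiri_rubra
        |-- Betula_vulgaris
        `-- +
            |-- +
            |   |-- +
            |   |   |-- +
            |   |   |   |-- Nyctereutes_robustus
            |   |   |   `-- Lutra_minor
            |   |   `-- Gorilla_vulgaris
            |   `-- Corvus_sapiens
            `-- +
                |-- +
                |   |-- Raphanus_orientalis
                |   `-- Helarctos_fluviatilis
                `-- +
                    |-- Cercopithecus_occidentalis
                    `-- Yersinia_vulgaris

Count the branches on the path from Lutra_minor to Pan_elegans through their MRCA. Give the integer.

11

The MRCA of Lutra_minor and Pan_elegans is the node subtending (((Salamandra_sapiens,Turdus_bicolor),(((Pan_elegans,Salmonella_giganteus),Shigella_longipes),(Aedes_bicolor,Quercus_nanus))),(Saimiri_rubra,Betula_vulgaris,((((Nyctereutes_robustus,Lutra_minor),Gorilla_vulgaris),Corvus_sapiens),((Raphanus_orientalis,Helarctos_fluviatilis),(Cercopithecus_occidentalis,Yersinia_vulgaris))))).
From Lutra_minor up to that node: 6 branches. From Pan_elegans up to the same node: 5 branches. Total: 6 + 5 = 11.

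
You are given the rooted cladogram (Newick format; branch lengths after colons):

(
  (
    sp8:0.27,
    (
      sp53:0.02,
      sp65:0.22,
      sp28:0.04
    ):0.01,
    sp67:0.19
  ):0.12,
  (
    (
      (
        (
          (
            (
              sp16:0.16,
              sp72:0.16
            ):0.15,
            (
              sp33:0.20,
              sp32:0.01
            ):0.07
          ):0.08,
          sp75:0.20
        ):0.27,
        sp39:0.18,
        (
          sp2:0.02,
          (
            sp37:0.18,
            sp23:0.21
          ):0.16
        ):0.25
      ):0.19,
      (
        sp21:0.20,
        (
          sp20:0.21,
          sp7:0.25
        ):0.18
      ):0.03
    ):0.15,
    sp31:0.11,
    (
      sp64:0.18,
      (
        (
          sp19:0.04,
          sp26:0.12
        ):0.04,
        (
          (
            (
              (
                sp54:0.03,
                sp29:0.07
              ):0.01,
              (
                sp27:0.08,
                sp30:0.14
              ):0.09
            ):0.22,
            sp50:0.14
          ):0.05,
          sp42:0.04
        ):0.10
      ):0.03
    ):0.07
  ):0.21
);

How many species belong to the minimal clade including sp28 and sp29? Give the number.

27

The MRCA of sp28 and sp29 is the root, so the clade is the entire tree.
That clade contains 27 terminal taxa: sp16, sp19, sp2, sp20, sp21, sp23, sp26, sp27, sp28, sp29, sp30, sp31, sp32, sp33, sp37, sp39, sp42, sp50, sp53, sp54, sp64, sp65, sp67, sp7, sp72, sp75, sp8.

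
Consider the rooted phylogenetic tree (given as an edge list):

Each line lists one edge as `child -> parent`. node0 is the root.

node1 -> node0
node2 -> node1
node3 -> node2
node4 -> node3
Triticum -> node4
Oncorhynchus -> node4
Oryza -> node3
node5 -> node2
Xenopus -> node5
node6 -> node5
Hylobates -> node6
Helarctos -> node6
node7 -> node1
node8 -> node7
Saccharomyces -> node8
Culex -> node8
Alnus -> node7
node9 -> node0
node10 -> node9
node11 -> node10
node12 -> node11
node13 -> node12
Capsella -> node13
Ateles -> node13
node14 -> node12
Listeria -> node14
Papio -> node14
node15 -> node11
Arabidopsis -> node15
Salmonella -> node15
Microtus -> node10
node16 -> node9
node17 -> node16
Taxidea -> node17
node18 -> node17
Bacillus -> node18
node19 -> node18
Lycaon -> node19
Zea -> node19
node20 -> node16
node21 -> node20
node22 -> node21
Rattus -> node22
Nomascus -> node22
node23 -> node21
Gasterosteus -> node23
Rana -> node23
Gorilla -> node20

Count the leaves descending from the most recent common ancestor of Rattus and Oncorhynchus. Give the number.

The MRCA of Rattus and Oncorhynchus is the root, so the clade is the entire tree.
That clade contains 25 terminal taxa: Alnus, Arabidopsis, Ateles, Bacillus, Capsella, Culex, Gasterosteus, Gorilla, Helarctos, Hylobates, Listeria, Lycaon, Microtus, Nomascus, Oncorhynchus, Oryza, Papio, Rana, Rattus, Saccharomyces, Salmonella, Taxidea, Triticum, Xenopus, Zea.

25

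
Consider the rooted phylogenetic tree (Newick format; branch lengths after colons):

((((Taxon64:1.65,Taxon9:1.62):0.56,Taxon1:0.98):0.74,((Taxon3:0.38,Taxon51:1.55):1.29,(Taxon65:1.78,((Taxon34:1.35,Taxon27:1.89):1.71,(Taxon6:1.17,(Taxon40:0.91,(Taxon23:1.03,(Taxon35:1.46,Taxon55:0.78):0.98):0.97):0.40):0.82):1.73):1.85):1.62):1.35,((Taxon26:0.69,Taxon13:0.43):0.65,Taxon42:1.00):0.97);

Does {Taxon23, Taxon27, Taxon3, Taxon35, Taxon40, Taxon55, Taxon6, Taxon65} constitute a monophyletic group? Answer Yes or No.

The MRCA of the listed taxa subtends ((Taxon3,Taxon51),(Taxon65,((Taxon34,Taxon27),(Taxon6,(Taxon40,(Taxon23,(Taxon35,Taxon55))))))).
That clade also contains Taxon34, Taxon51, which are not in the proposed group, so the group is not monophyletic.

No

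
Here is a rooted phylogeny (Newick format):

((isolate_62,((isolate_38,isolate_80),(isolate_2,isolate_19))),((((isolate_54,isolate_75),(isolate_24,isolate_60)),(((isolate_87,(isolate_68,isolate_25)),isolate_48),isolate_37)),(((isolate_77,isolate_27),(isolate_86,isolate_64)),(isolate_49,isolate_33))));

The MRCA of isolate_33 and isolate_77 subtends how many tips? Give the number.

The MRCA of isolate_33 and isolate_77 is the node subtending (((isolate_77,isolate_27),(isolate_86,isolate_64)),(isolate_49,isolate_33)).
That clade contains 6 terminal taxa: isolate_27, isolate_33, isolate_49, isolate_64, isolate_77, isolate_86.

6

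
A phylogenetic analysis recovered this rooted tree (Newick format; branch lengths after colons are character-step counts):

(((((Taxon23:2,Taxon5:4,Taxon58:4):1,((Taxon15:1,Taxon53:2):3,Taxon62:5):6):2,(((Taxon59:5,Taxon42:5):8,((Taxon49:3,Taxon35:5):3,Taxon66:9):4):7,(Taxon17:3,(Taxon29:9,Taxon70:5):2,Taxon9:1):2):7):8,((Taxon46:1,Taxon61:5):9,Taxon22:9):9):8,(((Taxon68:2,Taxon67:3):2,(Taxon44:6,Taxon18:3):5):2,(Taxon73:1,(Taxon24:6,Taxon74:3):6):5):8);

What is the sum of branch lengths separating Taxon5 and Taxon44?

44

The path runs Taxon5 → … → MRCA → … → Taxon44; the MRCA is the root of the tree.
Branch lengths along that path: 4 + 1 + 2 + 8 + 8 + 8 + 2 + 5 + 6 = 44.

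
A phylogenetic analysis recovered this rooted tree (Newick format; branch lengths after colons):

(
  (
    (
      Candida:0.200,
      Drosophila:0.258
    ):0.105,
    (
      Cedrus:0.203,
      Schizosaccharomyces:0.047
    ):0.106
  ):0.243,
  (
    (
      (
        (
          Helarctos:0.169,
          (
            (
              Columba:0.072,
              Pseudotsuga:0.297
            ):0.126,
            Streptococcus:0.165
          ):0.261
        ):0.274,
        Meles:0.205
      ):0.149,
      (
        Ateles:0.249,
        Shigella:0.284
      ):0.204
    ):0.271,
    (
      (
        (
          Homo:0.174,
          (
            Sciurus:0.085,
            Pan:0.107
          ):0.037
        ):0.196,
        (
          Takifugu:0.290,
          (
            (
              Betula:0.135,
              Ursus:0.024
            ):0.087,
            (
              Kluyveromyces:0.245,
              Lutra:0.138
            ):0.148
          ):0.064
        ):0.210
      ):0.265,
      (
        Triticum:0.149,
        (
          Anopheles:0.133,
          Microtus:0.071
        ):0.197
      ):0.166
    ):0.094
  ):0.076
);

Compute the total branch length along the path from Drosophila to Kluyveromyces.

1.708

The path runs Drosophila → … → MRCA → … → Kluyveromyces; the MRCA is the root of the tree.
Branch lengths along that path: 0.258 + 0.105 + 0.243 + 0.076 + 0.094 + 0.265 + 0.210 + 0.064 + 0.148 + 0.245 = 1.708.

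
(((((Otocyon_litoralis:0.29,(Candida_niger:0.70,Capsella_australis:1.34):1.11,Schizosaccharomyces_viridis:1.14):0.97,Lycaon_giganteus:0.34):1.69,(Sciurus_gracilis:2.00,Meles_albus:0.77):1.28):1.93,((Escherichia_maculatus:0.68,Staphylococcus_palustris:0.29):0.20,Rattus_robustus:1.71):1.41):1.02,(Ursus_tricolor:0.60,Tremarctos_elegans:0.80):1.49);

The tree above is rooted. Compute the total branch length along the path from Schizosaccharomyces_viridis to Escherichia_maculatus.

8.02

The path runs Schizosaccharomyces_viridis → … → MRCA → … → Escherichia_maculatus; the MRCA is the node subtending ((((Otocyon_litoralis,(Candida_niger,Capsella_australis),Schizosaccharomyces_viridis),Lycaon_giganteus),(Sciurus_gracilis,Meles_albus)),((Escherichia_maculatus,Staphylococcus_palustris),Rattus_robustus)).
Branch lengths along that path: 1.14 + 0.97 + 1.69 + 1.93 + 1.41 + 0.20 + 0.68 = 8.02.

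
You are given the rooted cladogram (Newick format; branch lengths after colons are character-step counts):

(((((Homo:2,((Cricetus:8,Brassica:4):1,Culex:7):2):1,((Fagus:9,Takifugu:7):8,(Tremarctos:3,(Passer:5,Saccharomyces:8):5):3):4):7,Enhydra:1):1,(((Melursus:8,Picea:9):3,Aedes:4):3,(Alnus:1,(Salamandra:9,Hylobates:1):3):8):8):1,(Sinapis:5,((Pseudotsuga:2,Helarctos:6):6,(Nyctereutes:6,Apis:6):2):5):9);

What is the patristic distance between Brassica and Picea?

The path runs Brassica → … → MRCA → … → Picea; the MRCA is the node subtending ((((Homo,((Cricetus,Brassica),Culex)),((Fagus,Takifugu),(Tremarctos,(Passer,Saccharomyces)))),Enhydra),(((Melursus,Picea),Aedes),(Alnus,(Salamandra,Hylobates)))).
Branch lengths along that path: 4 + 1 + 2 + 1 + 7 + 1 + 8 + 3 + 3 + 9 = 39.

39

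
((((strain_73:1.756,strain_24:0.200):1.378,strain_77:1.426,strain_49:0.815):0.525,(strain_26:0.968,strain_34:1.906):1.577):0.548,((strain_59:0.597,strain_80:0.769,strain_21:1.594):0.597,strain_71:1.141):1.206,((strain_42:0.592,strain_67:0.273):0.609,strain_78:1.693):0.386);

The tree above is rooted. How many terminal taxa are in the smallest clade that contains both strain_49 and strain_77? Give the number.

4

The MRCA of strain_49 and strain_77 is the node subtending ((strain_73,strain_24),strain_77,strain_49).
That clade contains 4 terminal taxa: strain_24, strain_49, strain_73, strain_77.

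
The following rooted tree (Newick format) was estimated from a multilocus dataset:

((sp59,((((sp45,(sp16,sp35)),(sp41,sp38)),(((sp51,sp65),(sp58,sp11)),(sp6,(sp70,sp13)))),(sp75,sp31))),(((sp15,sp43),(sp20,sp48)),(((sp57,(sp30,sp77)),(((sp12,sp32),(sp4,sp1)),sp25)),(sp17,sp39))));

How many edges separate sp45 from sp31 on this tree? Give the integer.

6

The MRCA of sp45 and sp31 is the node subtending ((((sp45,(sp16,sp35)),(sp41,sp38)),(((sp51,sp65),(sp58,sp11)),(sp6,(sp70,sp13)))),(sp75,sp31)).
From sp45 up to that node: 4 branches. From sp31 up to the same node: 2 branches. Total: 4 + 2 = 6.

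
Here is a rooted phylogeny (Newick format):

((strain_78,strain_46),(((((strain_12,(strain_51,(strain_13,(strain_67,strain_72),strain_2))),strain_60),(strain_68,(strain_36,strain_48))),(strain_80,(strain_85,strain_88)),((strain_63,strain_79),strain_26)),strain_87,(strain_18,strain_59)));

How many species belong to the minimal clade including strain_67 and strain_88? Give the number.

The MRCA of strain_67 and strain_88 is the node subtending ((((strain_12,(strain_51,(strain_13,(strain_67,strain_72),strain_2))),strain_60),(strain_68,(strain_36,strain_48))),(strain_80,(strain_85,strain_88)),((strain_63,strain_79),strain_26)).
That clade contains 16 terminal taxa: strain_12, strain_13, strain_2, strain_26, strain_36, strain_48, strain_51, strain_60, strain_63, strain_67, strain_68, strain_72, strain_79, strain_80, strain_85, strain_88.

16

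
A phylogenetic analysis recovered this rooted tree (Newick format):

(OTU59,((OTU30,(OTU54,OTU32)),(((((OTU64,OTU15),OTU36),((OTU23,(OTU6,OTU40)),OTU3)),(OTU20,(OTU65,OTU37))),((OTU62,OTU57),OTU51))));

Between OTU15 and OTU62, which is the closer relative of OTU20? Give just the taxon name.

OTU15

The MRCA of OTU20 and OTU15 subtends ((((OTU64,OTU15),OTU36),((OTU23,(OTU6,OTU40)),OTU3)),(OTU20,(OTU65,OTU37))) (10 taxa).
The MRCA of OTU20 and OTU62 subtends (((((OTU64,OTU15),OTU36),((OTU23,(OTU6,OTU40)),OTU3)),(OTU20,(OTU65,OTU37))),((OTU62,OTU57),OTU51)) (13 taxa).
The first is nested inside the second, so OTU20 shares a more recent common ancestor with OTU15.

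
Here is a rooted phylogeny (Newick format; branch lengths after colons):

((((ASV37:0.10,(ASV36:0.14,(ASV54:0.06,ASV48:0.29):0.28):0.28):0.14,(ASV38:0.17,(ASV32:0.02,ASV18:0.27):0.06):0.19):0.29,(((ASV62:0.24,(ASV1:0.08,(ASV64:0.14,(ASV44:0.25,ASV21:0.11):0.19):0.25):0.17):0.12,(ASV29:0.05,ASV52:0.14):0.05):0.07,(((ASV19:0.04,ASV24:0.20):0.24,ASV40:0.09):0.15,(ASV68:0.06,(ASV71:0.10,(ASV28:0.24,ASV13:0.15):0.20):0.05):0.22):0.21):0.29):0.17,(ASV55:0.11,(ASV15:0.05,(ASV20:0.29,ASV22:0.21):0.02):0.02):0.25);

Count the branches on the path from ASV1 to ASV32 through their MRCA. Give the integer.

9

The MRCA of ASV1 and ASV32 is the node subtending (((ASV37,(ASV36,(ASV54,ASV48))),(ASV38,(ASV32,ASV18))),(((ASV62,(ASV1,(ASV64,(ASV44,ASV21)))),(ASV29,ASV52)),(((ASV19,ASV24),ASV40),(ASV68,(ASV71,(ASV28,ASV13)))))).
From ASV1 up to that node: 5 branches. From ASV32 up to the same node: 4 branches. Total: 5 + 4 = 9.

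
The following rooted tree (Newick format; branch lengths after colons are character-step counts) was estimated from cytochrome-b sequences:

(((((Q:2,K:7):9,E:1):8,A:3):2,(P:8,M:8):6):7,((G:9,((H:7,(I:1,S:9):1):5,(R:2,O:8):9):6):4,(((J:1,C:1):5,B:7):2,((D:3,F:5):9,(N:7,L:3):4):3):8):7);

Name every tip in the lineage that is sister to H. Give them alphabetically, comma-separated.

H attaches to the tree at the node subtending (H,(I,S)).
The other lineage descending from that same node — the sister group — is (I,S); its 2 tips in alphabetical order are the answer.

I, S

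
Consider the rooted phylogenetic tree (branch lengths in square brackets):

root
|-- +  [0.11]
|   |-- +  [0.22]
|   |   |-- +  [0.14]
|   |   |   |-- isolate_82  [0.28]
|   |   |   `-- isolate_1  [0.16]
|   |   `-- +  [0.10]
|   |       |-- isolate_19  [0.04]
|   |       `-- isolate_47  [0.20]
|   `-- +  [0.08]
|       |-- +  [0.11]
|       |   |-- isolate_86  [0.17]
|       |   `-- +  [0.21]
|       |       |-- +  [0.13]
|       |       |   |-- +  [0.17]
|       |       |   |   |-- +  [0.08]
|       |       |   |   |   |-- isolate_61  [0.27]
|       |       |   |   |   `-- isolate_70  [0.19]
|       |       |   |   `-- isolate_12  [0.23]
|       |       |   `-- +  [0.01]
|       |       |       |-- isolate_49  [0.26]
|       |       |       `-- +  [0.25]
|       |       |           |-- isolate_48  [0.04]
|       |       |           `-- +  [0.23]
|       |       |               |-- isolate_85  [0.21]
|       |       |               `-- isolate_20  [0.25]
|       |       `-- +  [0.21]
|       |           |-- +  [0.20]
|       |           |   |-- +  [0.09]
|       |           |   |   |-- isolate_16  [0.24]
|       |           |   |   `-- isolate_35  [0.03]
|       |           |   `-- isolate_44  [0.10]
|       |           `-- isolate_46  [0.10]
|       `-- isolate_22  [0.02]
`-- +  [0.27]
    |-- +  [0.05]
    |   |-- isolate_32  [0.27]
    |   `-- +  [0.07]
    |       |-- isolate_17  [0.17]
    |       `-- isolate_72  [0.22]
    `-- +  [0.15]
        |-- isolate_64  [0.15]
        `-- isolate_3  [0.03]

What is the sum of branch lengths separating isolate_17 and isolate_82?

1.31

The path runs isolate_17 → … → MRCA → … → isolate_82; the MRCA is the root of the tree.
Branch lengths along that path: 0.17 + 0.07 + 0.05 + 0.27 + 0.11 + 0.22 + 0.14 + 0.28 = 1.31.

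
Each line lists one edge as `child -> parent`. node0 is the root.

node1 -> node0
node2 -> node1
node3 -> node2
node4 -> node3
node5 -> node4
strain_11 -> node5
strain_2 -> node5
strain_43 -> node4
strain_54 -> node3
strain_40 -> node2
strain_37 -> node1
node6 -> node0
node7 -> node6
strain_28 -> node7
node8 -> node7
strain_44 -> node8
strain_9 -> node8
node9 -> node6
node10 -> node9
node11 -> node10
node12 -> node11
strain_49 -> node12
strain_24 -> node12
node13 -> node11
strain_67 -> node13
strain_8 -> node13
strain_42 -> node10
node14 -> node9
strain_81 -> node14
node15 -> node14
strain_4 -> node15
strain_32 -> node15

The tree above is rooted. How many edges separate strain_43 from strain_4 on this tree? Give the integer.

The MRCA of strain_43 and strain_4 is the root of the tree.
From strain_43 up to that node: 5 branches. From strain_4 up to the same node: 5 branches. Total: 5 + 5 = 10.

10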